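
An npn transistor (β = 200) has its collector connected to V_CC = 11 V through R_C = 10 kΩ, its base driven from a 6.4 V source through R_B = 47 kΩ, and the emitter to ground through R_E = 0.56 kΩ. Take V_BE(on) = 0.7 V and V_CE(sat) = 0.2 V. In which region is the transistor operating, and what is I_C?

saturation; I_C ≈ 1 mA

Assume active: I_B = (6.4 − 0.7)/(47 + 201×0.56) = 0.0357 mA, I_C = β·I_B = 7.14 mA.
Then V_CE = 11 − 7.14×10 − 7.18×0.56 = -64.5 V < 0.2 V — the active assumption fails.
Re-solve with V_CE = 0.2 V. KCL at the emitter: V_E/R_E = (V_BB−0.7−V_E)/R_B + (V_CC−0.2−V_E)/R_C, giving V_E = 0.63 V.
I_C = (V_CC − 0.2 − V_E)/R_C = (10.8 − 0.63)/10 = 1.02 mA.
Check: I_B = (5.7 − 0.63)/47 = 0.108 mA, and β·I_B = 21.6 mA > I_C, confirming saturation.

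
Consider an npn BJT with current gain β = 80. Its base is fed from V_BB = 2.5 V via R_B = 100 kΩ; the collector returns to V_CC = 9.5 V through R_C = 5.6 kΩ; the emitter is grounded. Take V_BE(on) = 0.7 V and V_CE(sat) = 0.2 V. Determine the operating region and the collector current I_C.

active; I_C ≈ 1.4 mA

Assume active. Base-emitter loop: I_B = (V_BB − V_BE)/R_B = (2.5 − 0.7)/100 = 0.018 mA.
I_C = β·I_B = 80×0.018 = 1.44 mA.
V_CE = V_CC − I_C·R_C = 9.5 − 1.44×5.6 = 1.44 V > V_CE(sat), so the active-region assumption holds.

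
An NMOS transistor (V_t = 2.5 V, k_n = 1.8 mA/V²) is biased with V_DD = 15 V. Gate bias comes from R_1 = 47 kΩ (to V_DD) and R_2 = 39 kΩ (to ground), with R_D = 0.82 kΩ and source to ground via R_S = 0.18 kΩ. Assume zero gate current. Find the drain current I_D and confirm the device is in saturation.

V_G = V_DD·R_2/(R_1+R_2) = 15×39/86 = 6.8 V.
Assume saturation: I_D = (k_n/2)(V_GS − V_t)² with V_GS = V_G − I_D·R_S = 6.8 − 0.18·I_D.
Substituting gives 0.0292·I_D² − 2.39·I_D + 16.7 = 0, with roots I_D = 7.68 or 74.4 mA.
The root I_D = 74.4 mA gives V_GS = -6.59 V ≤ V_t, so take I_D = 7.68 mA.
Then V_GS = 5.42 V and V_DS = V_DD − I_D(R_D+R_S) = 15 − 7.68×1 = 7.32 V.
Saturation requires V_DS ≥ V_GS − V_t = 2.92 V; 7.32 ≥ 2.92 ✓.

I_D ≈ 7.7 mA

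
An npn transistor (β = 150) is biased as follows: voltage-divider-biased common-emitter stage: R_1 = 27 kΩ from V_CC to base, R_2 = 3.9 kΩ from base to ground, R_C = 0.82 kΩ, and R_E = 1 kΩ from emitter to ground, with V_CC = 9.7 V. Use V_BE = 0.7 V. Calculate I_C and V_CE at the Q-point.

Thevenize the base divider: V_Th = V_CC·R_2/(R_1+R_2) = 9.7×3.9/30.9 = 1.22 V, R_Th = R_1‖R_2 = 3.41 kΩ.
Base-emitter loop: V_Th = I_B·R_Th + V_BE + (β+1)I_B·R_E, so I_B = (1.22 − 0.7) / (3.41 + 151×1) = 0.0034 mA.
I_C = β·I_B = 150×0.0034 = 0.509 mA, and I_E = (β+1)I_B = 0.513 mA.
V_CE = V_CC − I_C·R_C − I_E·R_E = 9.7 − 0.509×0.82 − 0.513×1 = 8.77 V.
V_CE = 8.77 V > 0.2 V confirms active-region operation.

I_C ≈ 0.51 mA, V_CE ≈ 8.8 V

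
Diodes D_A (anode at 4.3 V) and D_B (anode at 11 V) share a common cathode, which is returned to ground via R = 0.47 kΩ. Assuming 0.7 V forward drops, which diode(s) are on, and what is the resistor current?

Assume both conduct. Then node N would need to be at both 4.3−0.7 = 3.6 V and 11−0.7 = 10.3 V, which is impossible.
Assume only D_B conducts: V_N = 11 − 0.7 = 10.3 V, so I_R = 10.3/0.47 = 21.9 mA.
Check D_A: its anode-to-cathode voltage is 4.3 − 10.3 = -6 V < 0.7 V, so it is off. The assumption is consistent.

Only D_B conducts; I_R ≈ 22 mA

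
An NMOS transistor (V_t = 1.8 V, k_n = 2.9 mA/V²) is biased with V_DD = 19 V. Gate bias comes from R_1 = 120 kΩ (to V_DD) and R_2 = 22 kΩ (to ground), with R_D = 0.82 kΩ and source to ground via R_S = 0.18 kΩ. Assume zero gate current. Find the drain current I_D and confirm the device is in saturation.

V_G = V_DD·R_2/(R_1+R_2) = 19×22/142 = 2.94 V.
Assume saturation: I_D = (k_n/2)(V_GS − V_t)² with V_GS = V_G − I_D·R_S = 2.94 − 0.18·I_D.
Substituting gives 0.047·I_D² − 1.6·I_D + 1.9 = 0, with roots I_D = 1.23 or 32.8 mA.
The root I_D = 32.8 mA gives V_GS = -2.95 V ≤ V_t, so take I_D = 1.23 mA.
Then V_GS = 2.72 V and V_DS = V_DD − I_D(R_D+R_S) = 19 − 1.23×1 = 17.8 V.
Saturation requires V_DS ≥ V_GS − V_t = 0.922 V; 17.8 ≥ 0.922 ✓.

I_D ≈ 1.2 mA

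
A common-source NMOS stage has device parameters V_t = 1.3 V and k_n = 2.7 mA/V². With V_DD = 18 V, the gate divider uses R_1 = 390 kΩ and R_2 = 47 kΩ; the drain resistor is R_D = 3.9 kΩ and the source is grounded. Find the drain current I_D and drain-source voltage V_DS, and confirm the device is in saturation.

V_G = V_DD·R_2/(R_1+R_2) = 18×47/437 = 1.94 V. With the source grounded, V_GS = V_G = 1.94 V.
Assume saturation: I_D = (k_n/2)(V_GS − V_t)² = (2.7/2)×(1.94 − 1.3)² = 1.35×0.636² = 0.546 mA.
V_DS = V_DD − I_D·R_D = 18 − 0.546×3.9 = 15.9 V.
Saturation requires V_DS ≥ V_GS − V_t = 0.636 V; 15.9 ≥ 0.636 ✓.

I_D ≈ 0.55 mA, V_DS ≈ 16 V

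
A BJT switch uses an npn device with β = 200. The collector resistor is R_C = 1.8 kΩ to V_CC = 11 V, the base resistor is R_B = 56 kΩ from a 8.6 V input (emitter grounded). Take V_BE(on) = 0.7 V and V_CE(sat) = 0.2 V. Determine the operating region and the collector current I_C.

saturation; I_C ≈ 6 mA

Assume active: I_B = (8.6 − 0.7)/56 = 0.141 mA, giving I_C = β·I_B = 28.2 mA.
But then V_CE = 11 − 28.2×1.8 = -39.8 V < V_CE(sat) = 0.2 V — impossible in the active region.
So the transistor is saturated. With V_CE = 0.2 V, I_C = (V_CC − 0.2)/R_C = 10.8/1.8 = 6 mA.
Check: β·I_B = 28.2 mA > I_C = 6 mA, confirming saturation.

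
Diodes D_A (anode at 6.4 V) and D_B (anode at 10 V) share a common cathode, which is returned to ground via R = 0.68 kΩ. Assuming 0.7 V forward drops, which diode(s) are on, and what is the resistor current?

Assume both conduct. Then node N would need to be at both 6.4−0.7 = 5.7 V and 10−0.7 = 9.3 V, which is impossible.
Assume only D_B conducts: V_N = 10 − 0.7 = 9.3 V, so I_R = 9.3/0.68 = 13.7 mA.
Check D_A: its anode-to-cathode voltage is 6.4 − 9.3 = -2.9 V < 0.7 V, so it is off. The assumption is consistent.

Only D_B conducts; I_R ≈ 14 mA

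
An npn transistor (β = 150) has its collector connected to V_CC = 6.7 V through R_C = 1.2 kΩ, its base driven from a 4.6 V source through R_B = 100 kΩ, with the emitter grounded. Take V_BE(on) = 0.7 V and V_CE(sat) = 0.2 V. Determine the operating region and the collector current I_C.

saturation; I_C ≈ 5.4 mA

Assume active: I_B = (4.6 − 0.7)/100 = 0.039 mA, giving I_C = β·I_B = 5.85 mA.
But then V_CE = 6.7 − 5.85×1.2 = -0.32 V < V_CE(sat) = 0.2 V — impossible in the active region.
So the transistor is saturated. With V_CE = 0.2 V, I_C = (V_CC − 0.2)/R_C = 6.5/1.2 = 5.42 mA.
Check: β·I_B = 5.85 mA > I_C = 5.42 mA, confirming saturation.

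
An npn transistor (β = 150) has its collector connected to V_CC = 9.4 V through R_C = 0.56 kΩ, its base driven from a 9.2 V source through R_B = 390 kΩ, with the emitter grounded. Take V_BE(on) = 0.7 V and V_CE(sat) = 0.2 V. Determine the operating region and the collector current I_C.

active; I_C ≈ 3.3 mA

Assume active. Base-emitter loop: I_B = (V_BB − V_BE)/R_B = (9.2 − 0.7)/390 = 0.0218 mA.
I_C = β·I_B = 150×0.0218 = 3.27 mA.
V_CE = V_CC − I_C·R_C = 9.4 − 3.27×0.56 = 7.57 V > V_CE(sat), so the active-region assumption holds.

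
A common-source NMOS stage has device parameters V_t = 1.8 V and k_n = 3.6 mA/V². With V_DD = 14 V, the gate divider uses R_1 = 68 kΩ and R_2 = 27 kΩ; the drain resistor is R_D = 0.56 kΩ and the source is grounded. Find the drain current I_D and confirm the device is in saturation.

V_G = V_DD·R_2/(R_1+R_2) = 14×27/95 = 3.98 V. With the source grounded, V_GS = V_G = 3.98 V.
Assume saturation: I_D = (k_n/2)(V_GS − V_t)² = (3.6/2)×(3.98 − 1.8)² = 1.8×2.18² = 8.55 mA.
V_DS = V_DD − I_D·R_D = 14 − 8.55×0.56 = 9.21 V.
Saturation requires V_DS ≥ V_GS − V_t = 2.18 V; 9.21 ≥ 2.18 ✓.

I_D ≈ 8.5 mA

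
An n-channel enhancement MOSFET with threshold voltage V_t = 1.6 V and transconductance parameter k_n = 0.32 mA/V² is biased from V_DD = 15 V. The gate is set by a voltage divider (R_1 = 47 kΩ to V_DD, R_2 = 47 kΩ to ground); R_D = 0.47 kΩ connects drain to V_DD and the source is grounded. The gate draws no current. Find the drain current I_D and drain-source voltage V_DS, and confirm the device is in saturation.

V_G = V_DD·R_2/(R_1+R_2) = 15×47/94 = 7.5 V. With the source grounded, V_GS = V_G = 7.5 V.
Assume saturation: I_D = (k_n/2)(V_GS − V_t)² = (0.32/2)×(7.5 − 1.6)² = 0.16×5.9² = 5.57 mA.
V_DS = V_DD − I_D·R_D = 15 − 5.57×0.47 = 12.4 V.
Saturation requires V_DS ≥ V_GS − V_t = 5.9 V; 12.4 ≥ 5.9 ✓.

I_D ≈ 5.6 mA, V_DS ≈ 12 V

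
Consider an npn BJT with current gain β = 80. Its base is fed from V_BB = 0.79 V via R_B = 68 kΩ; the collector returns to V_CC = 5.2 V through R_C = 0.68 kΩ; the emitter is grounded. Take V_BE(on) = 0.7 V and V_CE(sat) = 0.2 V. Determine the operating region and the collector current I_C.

active; I_C ≈ 0.11 mA

Assume active. Base-emitter loop: I_B = (V_BB − V_BE)/R_B = (0.79 − 0.7)/68 = 0.00132 mA.
I_C = β·I_B = 80×0.00132 = 0.106 mA.
V_CE = V_CC − I_C·R_C = 5.2 − 0.106×0.68 = 5.13 V > V_CE(sat), so the active-region assumption holds.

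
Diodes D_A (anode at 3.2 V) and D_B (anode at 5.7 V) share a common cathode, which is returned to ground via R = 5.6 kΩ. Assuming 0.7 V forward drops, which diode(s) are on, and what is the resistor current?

Assume both conduct. Then node N would need to be at both 3.2−0.7 = 2.5 V and 5.7−0.7 = 5 V, which is impossible.
Assume only D_B conducts: V_N = 5.7 − 0.7 = 5 V, so I_R = 5/5.6 = 0.893 mA.
Check D_A: its anode-to-cathode voltage is 3.2 − 5 = -1.8 V < 0.7 V, so it is off. The assumption is consistent.

Only D_B conducts; I_R ≈ 0.89 mA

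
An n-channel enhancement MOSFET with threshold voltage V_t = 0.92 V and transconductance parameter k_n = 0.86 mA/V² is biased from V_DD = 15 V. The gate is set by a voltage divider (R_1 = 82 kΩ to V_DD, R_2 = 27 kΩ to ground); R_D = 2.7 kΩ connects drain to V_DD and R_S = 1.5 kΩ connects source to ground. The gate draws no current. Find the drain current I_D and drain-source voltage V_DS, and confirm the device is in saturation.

V_G = V_DD·R_2/(R_1+R_2) = 15×27/109 = 3.72 V.
Assume saturation: I_D = (k_n/2)(V_GS − V_t)² with V_GS = V_G − I_D·R_S = 3.72 − 1.5·I_D.
Substituting gives 0.968·I_D² − 4.61·I_D + 3.36 = 0, with roots I_D = 0.9 or 3.86 mA.
The root I_D = 3.86 mA gives V_GS = -2.08 V ≤ V_t, so take I_D = 0.9 mA.
Then V_GS = 2.37 V and V_DS = V_DD − I_D(R_D+R_S) = 15 − 0.9×4.2 = 11.2 V.
Saturation requires V_DS ≥ V_GS − V_t = 1.45 V; 11.2 ≥ 1.45 ✓.

I_D ≈ 0.9 mA, V_DS ≈ 11 V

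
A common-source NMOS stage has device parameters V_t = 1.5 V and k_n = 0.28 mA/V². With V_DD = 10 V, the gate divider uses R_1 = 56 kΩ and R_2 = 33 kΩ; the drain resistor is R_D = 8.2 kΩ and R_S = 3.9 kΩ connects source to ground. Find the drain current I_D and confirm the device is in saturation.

I_D ≈ 0.23 mA

V_G = V_DD·R_2/(R_1+R_2) = 10×33/89 = 3.71 V.
Assume saturation: I_D = (k_n/2)(V_GS − V_t)² with V_GS = V_G − I_D·R_S = 3.71 − 3.9·I_D.
Substituting gives 2.13·I_D² − 3.41·I_D + 0.682 = 0, with roots I_D = 0.234 or 1.37 mA.
The root I_D = 1.37 mA gives V_GS = -1.63 V ≤ V_t, so take I_D = 0.234 mA.
Then V_GS = 2.79 V and V_DS = V_DD − I_D(R_D+R_S) = 10 − 0.234×12.1 = 7.16 V.
Saturation requires V_DS ≥ V_GS − V_t = 1.29 V; 7.16 ≥ 1.29 ✓.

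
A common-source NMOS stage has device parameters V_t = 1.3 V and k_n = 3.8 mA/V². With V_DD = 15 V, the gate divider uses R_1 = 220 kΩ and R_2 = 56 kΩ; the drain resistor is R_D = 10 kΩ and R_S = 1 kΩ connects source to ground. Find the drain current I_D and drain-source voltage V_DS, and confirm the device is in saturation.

V_G = V_DD·R_2/(R_1+R_2) = 15×56/276 = 3.04 V.
Assume saturation: I_D = (k_n/2)(V_GS − V_t)² with V_GS = V_G − I_D·R_S = 3.04 − 1·I_D.
Substituting gives 1.9·I_D² − 7.63·I_D + 5.78 = 0, with roots I_D = 1.01 or 3 mA.
The root I_D = 3 mA gives V_GS = 0.0434 V ≤ V_t, so take I_D = 1.01 mA.
Then V_GS = 2.03 V and V_DS = V_DD − I_D(R_D+R_S) = 15 − 1.01×11 = 3.85 V.
Saturation requires V_DS ≥ V_GS − V_t = 0.73 V; 3.85 ≥ 0.73 ✓.

I_D ≈ 1 mA, V_DS ≈ 3.9 V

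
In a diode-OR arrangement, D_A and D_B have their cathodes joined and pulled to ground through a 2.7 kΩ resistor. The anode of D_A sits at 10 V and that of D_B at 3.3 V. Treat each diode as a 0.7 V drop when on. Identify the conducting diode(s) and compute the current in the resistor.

Assume both conduct. Then node N would need to be at both 10−0.7 = 9.3 V and 3.3−0.7 = 2.6 V, which is impossible.
Assume only D_A conducts: V_N = 10 − 0.7 = 9.3 V, so I_R = 9.3/2.7 = 3.44 mA.
Check D_B: its anode-to-cathode voltage is 3.3 − 9.3 = -6 V < 0.7 V, so it is off. The assumption is consistent.

Only D_A conducts; I_R ≈ 3.4 mA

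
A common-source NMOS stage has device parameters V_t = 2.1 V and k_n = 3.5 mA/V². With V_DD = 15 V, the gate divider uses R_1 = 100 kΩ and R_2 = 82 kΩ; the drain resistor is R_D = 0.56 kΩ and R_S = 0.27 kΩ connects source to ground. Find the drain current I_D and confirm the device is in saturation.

V_G = V_DD·R_2/(R_1+R_2) = 15×82/182 = 6.76 V.
Assume saturation: I_D = (k_n/2)(V_GS − V_t)² with V_GS = V_G − I_D·R_S = 6.76 − 0.27·I_D.
Substituting gives 0.128·I_D² − 5.4·I_D + 38 = 0, with roots I_D = 8.9 or 33.4 mA.
The root I_D = 33.4 mA gives V_GS = -2.27 V ≤ V_t, so take I_D = 8.9 mA.
Then V_GS = 4.36 V and V_DS = V_DD − I_D(R_D+R_S) = 15 − 8.9×0.83 = 7.61 V.
Saturation requires V_DS ≥ V_GS − V_t = 2.26 V; 7.61 ≥ 2.26 ✓.

I_D ≈ 8.9 mA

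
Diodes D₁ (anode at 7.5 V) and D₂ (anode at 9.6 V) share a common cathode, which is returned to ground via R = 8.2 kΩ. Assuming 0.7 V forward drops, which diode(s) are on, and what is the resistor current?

Only D₂ conducts; I_R ≈ 1.1 mA

Assume both conduct. Then node N would need to be at both 7.5−0.7 = 6.8 V and 9.6−0.7 = 8.9 V, which is impossible.
Assume only D₂ conducts: V_N = 9.6 − 0.7 = 8.9 V, so I_R = 8.9/8.2 = 1.09 mA.
Check D₁: its anode-to-cathode voltage is 7.5 − 8.9 = -1.4 V < 0.7 V, so it is off. The assumption is consistent.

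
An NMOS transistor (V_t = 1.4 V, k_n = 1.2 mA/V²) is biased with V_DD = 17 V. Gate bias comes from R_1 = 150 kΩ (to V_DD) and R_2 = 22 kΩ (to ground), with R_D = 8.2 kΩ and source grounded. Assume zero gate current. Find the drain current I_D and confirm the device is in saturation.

I_D ≈ 0.36 mA

V_G = V_DD·R_2/(R_1+R_2) = 17×22/172 = 2.17 V. With the source grounded, V_GS = V_G = 2.17 V.
Assume saturation: I_D = (k_n/2)(V_GS − V_t)² = (1.2/2)×(2.17 − 1.4)² = 0.6×0.774² = 0.36 mA.
V_DS = V_DD − I_D·R_D = 17 − 0.36×8.2 = 14 V.
Saturation requires V_DS ≥ V_GS − V_t = 0.774 V; 14 ≥ 0.774 ✓.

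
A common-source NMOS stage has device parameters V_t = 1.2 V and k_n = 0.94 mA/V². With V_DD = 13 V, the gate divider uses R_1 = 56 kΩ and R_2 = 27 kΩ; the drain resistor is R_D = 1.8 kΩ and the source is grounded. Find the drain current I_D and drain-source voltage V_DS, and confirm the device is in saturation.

V_G = V_DD·R_2/(R_1+R_2) = 13×27/83 = 4.23 V. With the source grounded, V_GS = V_G = 4.23 V.
Assume saturation: I_D = (k_n/2)(V_GS − V_t)² = (0.94/2)×(4.23 − 1.2)² = 0.47×3.03² = 4.31 mA.
V_DS = V_DD − I_D·R_D = 13 − 4.31×1.8 = 5.24 V.
Saturation requires V_DS ≥ V_GS − V_t = 3.03 V; 5.24 ≥ 3.03 ✓.

I_D ≈ 4.3 mA, V_DS ≈ 5.2 V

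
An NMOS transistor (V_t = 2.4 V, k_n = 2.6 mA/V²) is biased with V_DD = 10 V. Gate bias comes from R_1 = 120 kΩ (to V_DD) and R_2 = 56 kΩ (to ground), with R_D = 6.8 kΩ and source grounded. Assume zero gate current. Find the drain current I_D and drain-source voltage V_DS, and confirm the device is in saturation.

V_G = V_DD·R_2/(R_1+R_2) = 10×56/176 = 3.18 V. With the source grounded, V_GS = V_G = 3.18 V.
Assume saturation: I_D = (k_n/2)(V_GS − V_t)² = (2.6/2)×(3.18 − 2.4)² = 1.3×0.782² = 0.795 mA.
V_DS = V_DD − I_D·R_D = 10 − 0.795×6.8 = 4.6 V.
Saturation requires V_DS ≥ V_GS − V_t = 0.782 V; 4.6 ≥ 0.782 ✓.

I_D ≈ 0.79 mA, V_DS ≈ 4.6 V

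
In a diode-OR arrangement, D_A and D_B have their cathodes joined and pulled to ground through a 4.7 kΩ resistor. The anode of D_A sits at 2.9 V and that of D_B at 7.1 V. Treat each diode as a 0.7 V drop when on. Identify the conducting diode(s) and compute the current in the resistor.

Assume both conduct. Then node N would need to be at both 2.9−0.7 = 2.2 V and 7.1−0.7 = 6.4 V, which is impossible.
Assume only D_B conducts: V_N = 7.1 − 0.7 = 6.4 V, so I_R = 6.4/4.7 = 1.36 mA.
Check D_A: its anode-to-cathode voltage is 2.9 − 6.4 = -3.5 V < 0.7 V, so it is off. The assumption is consistent.

Only D_B conducts; I_R ≈ 1.4 mA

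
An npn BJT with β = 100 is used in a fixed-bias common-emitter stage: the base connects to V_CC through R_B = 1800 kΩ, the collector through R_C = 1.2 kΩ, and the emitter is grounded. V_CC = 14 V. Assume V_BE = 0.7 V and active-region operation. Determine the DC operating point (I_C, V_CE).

I_C ≈ 0.74 mA, V_CE ≈ 13 V

Base loop: V_CC = I_B·R_B + V_BE, so I_B = (14 − 0.7)/1800 kΩ = 0.00739 mA.
In the active region I_C = β·I_B = 100 × 0.00739 = 0.739 mA.
Collector loop: V_CE = V_CC − I_C·R_C = 14 − 0.739×1.2 = 13.1 V.
Since V_CE = 13.1 V > V_CE(sat) ≈ 0.2 V, the transistor is in the active region as assumed.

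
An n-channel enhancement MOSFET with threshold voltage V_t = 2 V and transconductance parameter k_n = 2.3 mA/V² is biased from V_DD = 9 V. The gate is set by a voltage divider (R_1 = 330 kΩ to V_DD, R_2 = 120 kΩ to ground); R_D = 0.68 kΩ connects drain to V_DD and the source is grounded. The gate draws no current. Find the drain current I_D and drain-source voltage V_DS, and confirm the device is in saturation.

V_G = V_DD·R_2/(R_1+R_2) = 9×120/450 = 2.4 V. With the source grounded, V_GS = V_G = 2.4 V.
Assume saturation: I_D = (k_n/2)(V_GS − V_t)² = (2.3/2)×(2.4 − 2)² = 1.15×0.4² = 0.184 mA.
V_DS = V_DD − I_D·R_D = 9 − 0.184×0.68 = 8.87 V.
Saturation requires V_DS ≥ V_GS − V_t = 0.4 V; 8.87 ≥ 0.4 ✓.

I_D ≈ 0.18 mA, V_DS ≈ 8.9 V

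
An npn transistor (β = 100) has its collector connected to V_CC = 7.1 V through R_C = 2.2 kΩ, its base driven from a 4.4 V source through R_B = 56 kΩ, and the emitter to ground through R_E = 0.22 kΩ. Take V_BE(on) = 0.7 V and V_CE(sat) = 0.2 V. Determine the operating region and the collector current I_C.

Assume active: I_B = (4.4 − 0.7)/(56 + 101×0.22) = 0.0473 mA, I_C = β·I_B = 4.73 mA.
Then V_CE = 7.1 − 4.73×2.2 − 4.78×0.22 = -4.36 V < 0.2 V — the active assumption fails.
Re-solve with V_CE = 0.2 V. KCL at the emitter: V_E/R_E = (V_BB−0.7−V_E)/R_B + (V_CC−0.2−V_E)/R_C, giving V_E = 0.638 V.
I_C = (V_CC − 0.2 − V_E)/R_C = (6.9 − 0.638)/2.2 = 2.85 mA.
Check: I_B = (3.7 − 0.638)/56 = 0.0547 mA, and β·I_B = 5.47 mA > I_C, confirming saturation.

saturation; I_C ≈ 2.8 mA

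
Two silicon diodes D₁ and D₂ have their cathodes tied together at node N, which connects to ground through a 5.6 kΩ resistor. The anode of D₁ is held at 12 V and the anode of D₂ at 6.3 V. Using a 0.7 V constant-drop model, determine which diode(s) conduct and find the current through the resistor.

Only D₁ conducts; I_R ≈ 2 mA

Assume both conduct. Then node N would need to be at both 12−0.7 = 11.3 V and 6.3−0.7 = 5.6 V, which is impossible.
Assume only D₁ conducts: V_N = 12 − 0.7 = 11.3 V, so I_R = 11.3/5.6 = 2.02 mA.
Check D₂: its anode-to-cathode voltage is 6.3 − 11.3 = -5 V < 0.7 V, so it is off. The assumption is consistent.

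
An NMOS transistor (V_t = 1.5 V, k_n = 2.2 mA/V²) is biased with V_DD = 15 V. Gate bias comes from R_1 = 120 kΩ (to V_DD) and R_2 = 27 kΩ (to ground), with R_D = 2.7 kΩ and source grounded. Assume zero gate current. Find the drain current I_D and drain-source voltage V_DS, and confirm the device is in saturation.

I_D ≈ 1.7 mA, V_DS ≈ 10 V

V_G = V_DD·R_2/(R_1+R_2) = 15×27/147 = 2.76 V. With the source grounded, V_GS = V_G = 2.76 V.
Assume saturation: I_D = (k_n/2)(V_GS − V_t)² = (2.2/2)×(2.76 − 1.5)² = 1.1×1.26² = 1.73 mA.
V_DS = V_DD − I_D·R_D = 15 − 1.73×2.7 = 10.3 V.
Saturation requires V_DS ≥ V_GS − V_t = 1.26 V; 10.3 ≥ 1.26 ✓.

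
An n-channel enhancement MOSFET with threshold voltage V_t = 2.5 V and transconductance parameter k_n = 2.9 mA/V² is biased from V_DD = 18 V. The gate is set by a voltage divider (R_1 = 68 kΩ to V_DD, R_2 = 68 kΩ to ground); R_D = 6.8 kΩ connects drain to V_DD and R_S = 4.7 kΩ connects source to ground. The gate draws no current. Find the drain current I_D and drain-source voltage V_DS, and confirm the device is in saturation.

I_D ≈ 1.2 mA, V_DS ≈ 4.3 V

V_G = V_DD·R_2/(R_1+R_2) = 18×68/136 = 9 V.
Assume saturation: I_D = (k_n/2)(V_GS − V_t)² with V_GS = V_G − I_D·R_S = 9 − 4.7·I_D.
Substituting gives 32·I_D² − 89.6·I_D + 61.3 = 0, with roots I_D = 1.19 or 1.61 mA.
The root I_D = 1.61 mA gives V_GS = 1.45 V ≤ V_t, so take I_D = 1.19 mA.
Then V_GS = 3.41 V and V_DS = V_DD − I_D(R_D+R_S) = 18 − 1.19×11.5 = 4.31 V.
Saturation requires V_DS ≥ V_GS − V_t = 0.906 V; 4.31 ≥ 0.906 ✓.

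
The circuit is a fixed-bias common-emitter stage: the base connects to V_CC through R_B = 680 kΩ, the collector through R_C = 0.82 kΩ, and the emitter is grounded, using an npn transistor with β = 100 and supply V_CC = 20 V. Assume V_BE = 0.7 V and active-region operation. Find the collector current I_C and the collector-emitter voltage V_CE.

Base loop: V_CC = I_B·R_B + V_BE, so I_B = (20 − 0.7)/680 kΩ = 0.0284 mA.
In the active region I_C = β·I_B = 100 × 0.0284 = 2.84 mA.
Collector loop: V_CE = V_CC − I_C·R_C = 20 − 2.84×0.82 = 17.7 V.
Since V_CE = 17.7 V > V_CE(sat) ≈ 0.2 V, the transistor is in the active region as assumed.

I_C ≈ 2.8 mA, V_CE ≈ 18 V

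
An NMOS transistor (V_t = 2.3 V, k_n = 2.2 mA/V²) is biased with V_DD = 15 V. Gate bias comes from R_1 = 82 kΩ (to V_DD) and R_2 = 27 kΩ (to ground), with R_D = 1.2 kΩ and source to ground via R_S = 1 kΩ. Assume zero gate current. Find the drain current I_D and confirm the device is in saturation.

I_D ≈ 0.65 mA

V_G = V_DD·R_2/(R_1+R_2) = 15×27/109 = 3.72 V.
Assume saturation: I_D = (k_n/2)(V_GS − V_t)² with V_GS = V_G − I_D·R_S = 3.72 − 1·I_D.
Substituting gives 1.1·I_D² − 4.11·I_D + 2.2 = 0, with roots I_D = 0.648 or 3.09 mA.
The root I_D = 3.09 mA gives V_GS = 0.623 V ≤ V_t, so take I_D = 0.648 mA.
Then V_GS = 3.07 V and V_DS = V_DD − I_D(R_D+R_S) = 15 − 0.648×2.2 = 13.6 V.
Saturation requires V_DS ≥ V_GS − V_t = 0.768 V; 13.6 ≥ 0.768 ✓.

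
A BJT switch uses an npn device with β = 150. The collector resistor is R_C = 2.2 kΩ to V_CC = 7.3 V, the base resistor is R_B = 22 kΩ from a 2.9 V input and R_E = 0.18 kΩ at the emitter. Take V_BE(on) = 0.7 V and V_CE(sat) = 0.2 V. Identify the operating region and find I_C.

Assume active: I_B = (2.9 − 0.7)/(22 + 151×0.18) = 0.0447 mA, I_C = β·I_B = 6.71 mA.
Then V_CE = 7.3 − 6.71×2.2 − 6.75×0.18 = -8.68 V < 0.2 V — the active assumption fails.
Re-solve with V_CE = 0.2 V. KCL at the emitter: V_E/R_E = (V_BB−0.7−V_E)/R_B + (V_CC−0.2−V_E)/R_C, giving V_E = 0.549 V.
I_C = (V_CC − 0.2 − V_E)/R_C = (7.1 − 0.549)/2.2 = 2.98 mA.
Check: I_B = (2.2 − 0.549)/22 = 0.075 mA, and β·I_B = 11.3 mA > I_C, confirming saturation.

saturation; I_C ≈ 3 mA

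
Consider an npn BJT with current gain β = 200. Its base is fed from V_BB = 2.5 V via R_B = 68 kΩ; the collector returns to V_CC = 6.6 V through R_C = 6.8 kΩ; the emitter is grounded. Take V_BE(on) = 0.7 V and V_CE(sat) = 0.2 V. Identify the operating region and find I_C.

saturation; I_C ≈ 0.94 mA

Assume active: I_B = (2.5 − 0.7)/68 = 0.0265 mA, giving I_C = β·I_B = 5.29 mA.
But then V_CE = 6.6 − 5.29×6.8 = -29.4 V < V_CE(sat) = 0.2 V — impossible in the active region.
So the transistor is saturated. With V_CE = 0.2 V, I_C = (V_CC − 0.2)/R_C = 6.4/6.8 = 0.941 mA.
Check: β·I_B = 5.29 mA > I_C = 0.941 mA, confirming saturation.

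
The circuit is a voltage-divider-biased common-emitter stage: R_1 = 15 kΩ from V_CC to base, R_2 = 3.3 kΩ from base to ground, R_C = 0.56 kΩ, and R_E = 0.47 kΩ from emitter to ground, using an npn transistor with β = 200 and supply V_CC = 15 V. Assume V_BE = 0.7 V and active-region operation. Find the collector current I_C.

Thevenize the base divider: V_Th = V_CC·R_2/(R_1+R_2) = 15×3.3/18.3 = 2.7 V, R_Th = R_1‖R_2 = 2.7 kΩ.
Base-emitter loop: V_Th = I_B·R_Th + V_BE + (β+1)I_B·R_E, so I_B = (2.7 − 0.7) / (2.7 + 201×0.47) = 0.0206 mA.
I_C = β·I_B = 200×0.0206 = 4.13 mA, and I_E = (β+1)I_B = 4.15 mA.
V_CE = V_CC − I_C·R_C − I_E·R_E = 15 − 4.13×0.56 − 4.15×0.47 = 10.7 V.
V_CE = 10.7 V > 0.2 V confirms active-region operation.

I_C ≈ 4.1 mA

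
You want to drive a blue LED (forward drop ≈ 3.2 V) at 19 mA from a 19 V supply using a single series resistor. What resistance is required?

The resistor drops V_S − V_D = 19 − 3.2 = 15.8 V at 19 mA.
R = 15.8 V / 19 mA = 0.832 kΩ.

R ≈ 0.83 kΩ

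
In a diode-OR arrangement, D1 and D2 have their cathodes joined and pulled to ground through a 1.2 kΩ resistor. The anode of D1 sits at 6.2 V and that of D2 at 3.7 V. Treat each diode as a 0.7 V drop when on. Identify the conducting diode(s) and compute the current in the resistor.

Only D1 conducts; I_R ≈ 4.6 mA

Assume both conduct. Then node N would need to be at both 6.2−0.7 = 5.5 V and 3.7−0.7 = 3 V, which is impossible.
Assume only D1 conducts: V_N = 6.2 − 0.7 = 5.5 V, so I_R = 5.5/1.2 = 4.58 mA.
Check D2: its anode-to-cathode voltage is 3.7 − 5.5 = -1.8 V < 0.7 V, so it is off. The assumption is consistent.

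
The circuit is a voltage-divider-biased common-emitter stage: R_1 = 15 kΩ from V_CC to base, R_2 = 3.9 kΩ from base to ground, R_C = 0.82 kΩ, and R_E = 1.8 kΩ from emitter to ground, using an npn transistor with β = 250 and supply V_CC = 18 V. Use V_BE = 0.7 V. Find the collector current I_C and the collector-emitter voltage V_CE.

Thevenize the base divider: V_Th = V_CC·R_2/(R_1+R_2) = 18×3.9/18.9 = 3.71 V, R_Th = R_1‖R_2 = 3.1 kΩ.
Base-emitter loop: V_Th = I_B·R_Th + V_BE + (β+1)I_B·R_E, so I_B = (3.71 − 0.7) / (3.1 + 251×1.8) = 0.00663 mA.
I_C = β·I_B = 250×0.00663 = 1.66 mA, and I_E = (β+1)I_B = 1.66 mA.
V_CE = V_CC − I_C·R_C − I_E·R_E = 18 − 1.66×0.82 − 1.66×1.8 = 13.6 V.
V_CE = 13.6 V > 0.2 V confirms active-region operation.

I_C ≈ 1.7 mA, V_CE ≈ 14 V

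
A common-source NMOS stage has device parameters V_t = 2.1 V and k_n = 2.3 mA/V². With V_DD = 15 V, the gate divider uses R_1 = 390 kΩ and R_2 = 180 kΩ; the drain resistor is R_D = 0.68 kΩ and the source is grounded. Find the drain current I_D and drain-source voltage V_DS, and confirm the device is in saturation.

V_G = V_DD·R_2/(R_1+R_2) = 15×180/570 = 4.74 V. With the source grounded, V_GS = V_G = 4.74 V.
Assume saturation: I_D = (k_n/2)(V_GS − V_t)² = (2.3/2)×(4.74 − 2.1)² = 1.15×2.64² = 8 mA.
V_DS = V_DD − I_D·R_D = 15 − 8×0.68 = 9.56 V.
Saturation requires V_DS ≥ V_GS − V_t = 2.64 V; 9.56 ≥ 2.64 ✓.

I_D ≈ 8 mA, V_DS ≈ 9.6 V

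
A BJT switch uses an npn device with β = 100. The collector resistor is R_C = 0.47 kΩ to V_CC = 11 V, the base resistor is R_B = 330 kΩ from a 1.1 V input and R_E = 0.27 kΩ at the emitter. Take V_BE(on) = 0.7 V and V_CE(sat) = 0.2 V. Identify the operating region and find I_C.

Assume active. Base-emitter loop: I_B = (V_BB − V_BE)/(R_B + (β+1)R_E) = (1.1 − 0.7)/(330 + 101×0.27) = 0.00112 mA.
I_C = β·I_B = 100×0.00112 = 0.112 mA.
V_CE = V_CC − I_C·R_C − I_E·R_E = 11 − 0.112×0.47 − 0.113×0.27 = 10.9 V > V_CE(sat), so the active-region assumption holds.

active; I_C ≈ 0.11 mA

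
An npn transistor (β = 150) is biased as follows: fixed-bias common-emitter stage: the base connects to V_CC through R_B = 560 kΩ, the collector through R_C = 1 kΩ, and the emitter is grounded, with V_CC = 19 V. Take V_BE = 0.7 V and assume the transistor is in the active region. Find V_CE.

V_CE ≈ 14 V

Base loop: V_CC = I_B·R_B + V_BE, so I_B = (19 − 0.7)/560 kΩ = 0.0327 mA.
In the active region I_C = β·I_B = 150 × 0.0327 = 4.9 mA.
Collector loop: V_CE = V_CC − I_C·R_C = 19 − 4.9×1 = 14.1 V.
Since V_CE = 14.1 V > V_CE(sat) ≈ 0.2 V, the transistor is in the active region as assumed.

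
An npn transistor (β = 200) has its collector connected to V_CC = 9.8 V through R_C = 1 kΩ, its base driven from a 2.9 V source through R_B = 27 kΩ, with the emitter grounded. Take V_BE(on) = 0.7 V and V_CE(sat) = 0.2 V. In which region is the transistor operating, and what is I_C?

saturation; I_C ≈ 9.6 mA

Assume active: I_B = (2.9 − 0.7)/27 = 0.0815 mA, giving I_C = β·I_B = 16.3 mA.
But then V_CE = 9.8 − 16.3×1 = -6.5 V < V_CE(sat) = 0.2 V — impossible in the active region.
So the transistor is saturated. With V_CE = 0.2 V, I_C = (V_CC − 0.2)/R_C = 9.6/1 = 9.6 mA.
Check: β·I_B = 16.3 mA > I_C = 9.6 mA, confirming saturation.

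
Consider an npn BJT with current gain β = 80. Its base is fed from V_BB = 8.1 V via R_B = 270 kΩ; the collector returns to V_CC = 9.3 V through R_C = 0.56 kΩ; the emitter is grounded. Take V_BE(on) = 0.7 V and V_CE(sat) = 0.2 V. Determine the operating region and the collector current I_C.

Assume active. Base-emitter loop: I_B = (V_BB − V_BE)/R_B = (8.1 − 0.7)/270 = 0.0274 mA.
I_C = β·I_B = 80×0.0274 = 2.19 mA.
V_CE = V_CC − I_C·R_C = 9.3 − 2.19×0.56 = 8.07 V > V_CE(sat), so the active-region assumption holds.

active; I_C ≈ 2.2 mA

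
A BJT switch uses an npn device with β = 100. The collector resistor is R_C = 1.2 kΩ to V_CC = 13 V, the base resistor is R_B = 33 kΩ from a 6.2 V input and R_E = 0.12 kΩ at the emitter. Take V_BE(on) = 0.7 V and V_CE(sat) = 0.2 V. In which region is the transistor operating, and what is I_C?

Assume active: I_B = (6.2 − 0.7)/(33 + 101×0.12) = 0.122 mA, I_C = β·I_B = 12.2 mA.
Then V_CE = 13 − 12.2×1.2 − 12.3×0.12 = -3.11 V < 0.2 V — the active assumption fails.
Re-solve with V_CE = 0.2 V. KCL at the emitter: V_E/R_E = (V_BB−0.7−V_E)/R_B + (V_CC−0.2−V_E)/R_C, giving V_E = 1.18 V.
I_C = (V_CC − 0.2 − V_E)/R_C = (12.8 − 1.18)/1.2 = 9.69 mA.
Check: I_B = (5.5 − 1.18)/33 = 0.131 mA, and β·I_B = 13.1 mA > I_C, confirming saturation.

saturation; I_C ≈ 9.7 mA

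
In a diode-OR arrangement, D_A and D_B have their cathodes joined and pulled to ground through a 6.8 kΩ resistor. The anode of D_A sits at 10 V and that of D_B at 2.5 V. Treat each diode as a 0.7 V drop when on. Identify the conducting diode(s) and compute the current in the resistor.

Only D_A conducts; I_R ≈ 1.4 mA

Assume both conduct. Then node N would need to be at both 10−0.7 = 9.3 V and 2.5−0.7 = 1.8 V, which is impossible.
Assume only D_A conducts: V_N = 10 − 0.7 = 9.3 V, so I_R = 9.3/6.8 = 1.37 mA.
Check D_B: its anode-to-cathode voltage is 2.5 − 9.3 = -6.8 V < 0.7 V, so it is off. The assumption is consistent.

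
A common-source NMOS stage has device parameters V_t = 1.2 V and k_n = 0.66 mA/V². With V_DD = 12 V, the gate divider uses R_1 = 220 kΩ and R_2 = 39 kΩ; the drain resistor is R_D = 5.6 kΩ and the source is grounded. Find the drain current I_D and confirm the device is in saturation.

V_G = V_DD·R_2/(R_1+R_2) = 12×39/259 = 1.81 V. With the source grounded, V_GS = V_G = 1.81 V.
Assume saturation: I_D = (k_n/2)(V_GS − V_t)² = (0.66/2)×(1.81 − 1.2)² = 0.33×0.607² = 0.122 mA.
V_DS = V_DD − I_D·R_D = 12 − 0.122×5.6 = 11.3 V.
Saturation requires V_DS ≥ V_GS − V_t = 0.607 V; 11.3 ≥ 0.607 ✓.

I_D ≈ 0.12 mA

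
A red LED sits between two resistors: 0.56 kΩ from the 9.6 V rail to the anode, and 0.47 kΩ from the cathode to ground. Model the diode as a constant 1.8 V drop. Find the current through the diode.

I ≈ 7.6 mA

The two resistors are in series with the diode, so KVL gives 9.6 = I·0.56 + 1.8 + I·0.47.
I = (9.6 − 1.8) / (0.56 + 0.47) kΩ = 7.8 / 1.03 = 7.57 mA.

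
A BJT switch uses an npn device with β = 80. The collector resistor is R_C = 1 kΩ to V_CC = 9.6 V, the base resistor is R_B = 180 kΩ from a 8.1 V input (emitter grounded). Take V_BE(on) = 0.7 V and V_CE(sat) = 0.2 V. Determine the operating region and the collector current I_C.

Assume active. Base-emitter loop: I_B = (V_BB − V_BE)/R_B = (8.1 − 0.7)/180 = 0.0411 mA.
I_C = β·I_B = 80×0.0411 = 3.29 mA.
V_CE = V_CC − I_C·R_C = 9.6 − 3.29×1 = 6.31 V > V_CE(sat), so the active-region assumption holds.

active; I_C ≈ 3.3 mA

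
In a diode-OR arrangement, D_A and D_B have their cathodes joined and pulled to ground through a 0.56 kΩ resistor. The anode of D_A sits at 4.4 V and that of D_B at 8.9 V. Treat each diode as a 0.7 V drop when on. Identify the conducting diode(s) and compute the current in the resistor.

Assume both conduct. Then node N would need to be at both 4.4−0.7 = 3.7 V and 8.9−0.7 = 8.2 V, which is impossible.
Assume only D_B conducts: V_N = 8.9 − 0.7 = 8.2 V, so I_R = 8.2/0.56 = 14.6 mA.
Check D_A: its anode-to-cathode voltage is 4.4 − 8.2 = -3.8 V < 0.7 V, so it is off. The assumption is consistent.

Only D_B conducts; I_R ≈ 15 mA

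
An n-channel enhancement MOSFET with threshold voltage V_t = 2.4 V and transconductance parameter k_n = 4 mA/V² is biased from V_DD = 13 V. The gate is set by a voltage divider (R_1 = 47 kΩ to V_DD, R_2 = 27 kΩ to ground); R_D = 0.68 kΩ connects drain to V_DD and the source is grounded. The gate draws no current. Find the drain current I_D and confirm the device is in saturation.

I_D ≈ 11 mA

V_G = V_DD·R_2/(R_1+R_2) = 13×27/74 = 4.74 V. With the source grounded, V_GS = V_G = 4.74 V.
Assume saturation: I_D = (k_n/2)(V_GS − V_t)² = (4/2)×(4.74 − 2.4)² = 2×2.34² = 11 mA.
V_DS = V_DD − I_D·R_D = 13 − 11×0.68 = 5.53 V.
Saturation requires V_DS ≥ V_GS − V_t = 2.34 V; 5.53 ≥ 2.34 ✓.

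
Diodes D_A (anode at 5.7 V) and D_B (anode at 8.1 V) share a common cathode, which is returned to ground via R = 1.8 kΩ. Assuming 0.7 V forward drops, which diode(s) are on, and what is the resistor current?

Only D_B conducts; I_R ≈ 4.1 mA

Assume both conduct. Then node N would need to be at both 5.7−0.7 = 5 V and 8.1−0.7 = 7.4 V, which is impossible.
Assume only D_B conducts: V_N = 8.1 − 0.7 = 7.4 V, so I_R = 7.4/1.8 = 4.11 mA.
Check D_A: its anode-to-cathode voltage is 5.7 − 7.4 = -1.7 V < 0.7 V, so it is off. The assumption is consistent.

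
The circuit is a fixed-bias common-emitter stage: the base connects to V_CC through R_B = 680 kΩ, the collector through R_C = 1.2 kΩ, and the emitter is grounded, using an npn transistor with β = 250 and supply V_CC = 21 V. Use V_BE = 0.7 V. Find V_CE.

V_CE ≈ 12 V

Base loop: V_CC = I_B·R_B + V_BE, so I_B = (21 − 0.7)/680 kΩ = 0.0299 mA.
In the active region I_C = β·I_B = 250 × 0.0299 = 7.46 mA.
Collector loop: V_CE = V_CC − I_C·R_C = 21 − 7.46×1.2 = 12 V.
Since V_CE = 12 V > V_CE(sat) ≈ 0.2 V, the transistor is in the active region as assumed.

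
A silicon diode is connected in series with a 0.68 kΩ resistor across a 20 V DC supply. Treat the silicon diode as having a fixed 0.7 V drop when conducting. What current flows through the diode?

I ≈ 28 mA

KVL around the loop: 20 = V_D + I·R = 0.7 + I × 0.68 kΩ.
So I = (20 − 0.7) / 0.68 kΩ = 19.3 / 0.68 = 28.4 mA.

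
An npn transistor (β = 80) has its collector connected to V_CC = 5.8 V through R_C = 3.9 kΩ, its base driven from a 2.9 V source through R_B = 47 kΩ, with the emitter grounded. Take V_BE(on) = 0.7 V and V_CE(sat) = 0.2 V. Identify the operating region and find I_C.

Assume active: I_B = (2.9 − 0.7)/47 = 0.0468 mA, giving I_C = β·I_B = 3.74 mA.
But then V_CE = 5.8 − 3.74×3.9 = -8.8 V < V_CE(sat) = 0.2 V — impossible in the active region.
So the transistor is saturated. With V_CE = 0.2 V, I_C = (V_CC − 0.2)/R_C = 5.6/3.9 = 1.44 mA.
Check: β·I_B = 3.74 mA > I_C = 1.44 mA, confirming saturation.

saturation; I_C ≈ 1.4 mA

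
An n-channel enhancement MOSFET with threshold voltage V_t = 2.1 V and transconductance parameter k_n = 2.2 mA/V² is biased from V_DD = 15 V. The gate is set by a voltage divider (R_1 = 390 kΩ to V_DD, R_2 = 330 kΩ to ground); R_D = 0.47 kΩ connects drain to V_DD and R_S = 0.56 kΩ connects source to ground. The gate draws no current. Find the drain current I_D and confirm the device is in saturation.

V_G = V_DD·R_2/(R_1+R_2) = 15×330/720 = 6.88 V.
Assume saturation: I_D = (k_n/2)(V_GS − V_t)² with V_GS = V_G − I_D·R_S = 6.88 − 0.56·I_D.
Substituting gives 0.345·I_D² − 6.88·I_D + 25.1 = 0, with roots I_D = 4.8 or 15.2 mA.
The root I_D = 15.2 mA gives V_GS = -1.61 V ≤ V_t, so take I_D = 4.8 mA.
Then V_GS = 4.19 V and V_DS = V_DD − I_D(R_D+R_S) = 15 − 4.8×1.03 = 10.1 V.
Saturation requires V_DS ≥ V_GS − V_t = 2.09 V; 10.1 ≥ 2.09 ✓.

I_D ≈ 4.8 mA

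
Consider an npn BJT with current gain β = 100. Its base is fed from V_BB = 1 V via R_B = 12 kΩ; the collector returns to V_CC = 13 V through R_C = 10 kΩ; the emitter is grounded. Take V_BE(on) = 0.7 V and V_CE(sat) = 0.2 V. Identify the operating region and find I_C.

saturation; I_C ≈ 1.3 mA

Assume active: I_B = (1 − 0.7)/12 = 0.025 mA, giving I_C = β·I_B = 2.5 mA.
But then V_CE = 13 − 2.5×10 = -12 V < V_CE(sat) = 0.2 V — impossible in the active region.
So the transistor is saturated. With V_CE = 0.2 V, I_C = (V_CC − 0.2)/R_C = 12.8/10 = 1.28 mA.
Check: β·I_B = 2.5 mA > I_C = 1.28 mA, confirming saturation.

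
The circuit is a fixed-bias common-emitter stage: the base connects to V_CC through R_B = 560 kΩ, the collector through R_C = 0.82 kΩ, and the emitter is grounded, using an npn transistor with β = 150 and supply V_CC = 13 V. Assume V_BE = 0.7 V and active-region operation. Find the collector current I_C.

Base loop: V_CC = I_B·R_B + V_BE, so I_B = (13 − 0.7)/560 kΩ = 0.022 mA.
In the active region I_C = β·I_B = 150 × 0.022 = 3.29 mA.
Collector loop: V_CE = V_CC − I_C·R_C = 13 − 3.29×0.82 = 10.3 V.
Since V_CE = 10.3 V > V_CE(sat) ≈ 0.2 V, the transistor is in the active region as assumed.

I_C ≈ 3.3 mA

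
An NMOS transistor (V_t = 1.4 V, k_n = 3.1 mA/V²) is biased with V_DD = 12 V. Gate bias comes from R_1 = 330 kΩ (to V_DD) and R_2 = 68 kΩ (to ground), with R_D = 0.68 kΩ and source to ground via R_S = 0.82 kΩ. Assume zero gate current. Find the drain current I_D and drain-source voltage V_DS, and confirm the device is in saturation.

I_D ≈ 0.28 mA, V_DS ≈ 12 V

V_G = V_DD·R_2/(R_1+R_2) = 12×68/398 = 2.05 V.
Assume saturation: I_D = (k_n/2)(V_GS − V_t)² with V_GS = V_G − I_D·R_S = 2.05 − 0.82·I_D.
Substituting gives 1.04·I_D² − 2.65·I_D + 0.655 = 0, with roots I_D = 0.277 or 2.27 mA.
The root I_D = 2.27 mA gives V_GS = 0.19 V ≤ V_t, so take I_D = 0.277 mA.
Then V_GS = 1.82 V and V_DS = V_DD − I_D(R_D+R_S) = 12 − 0.277×1.5 = 11.6 V.
Saturation requires V_DS ≥ V_GS − V_t = 0.423 V; 11.6 ≥ 0.423 ✓.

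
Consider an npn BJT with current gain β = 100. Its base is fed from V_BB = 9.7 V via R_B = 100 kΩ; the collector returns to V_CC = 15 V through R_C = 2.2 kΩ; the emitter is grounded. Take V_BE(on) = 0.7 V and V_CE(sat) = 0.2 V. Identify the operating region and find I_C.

Assume active: I_B = (9.7 − 0.7)/100 = 0.09 mA, giving I_C = β·I_B = 9 mA.
But then V_CE = 15 − 9×2.2 = -4.8 V < V_CE(sat) = 0.2 V — impossible in the active region.
So the transistor is saturated. With V_CE = 0.2 V, I_C = (V_CC − 0.2)/R_C = 14.8/2.2 = 6.73 mA.
Check: β·I_B = 9 mA > I_C = 6.73 mA, confirming saturation.

saturation; I_C ≈ 6.7 mA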